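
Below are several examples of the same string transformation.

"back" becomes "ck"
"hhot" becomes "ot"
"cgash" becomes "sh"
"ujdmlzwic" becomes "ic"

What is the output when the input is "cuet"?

In each case the input is transformed by: keep only the last 2 characters.
On "cuet" that produces "et".

et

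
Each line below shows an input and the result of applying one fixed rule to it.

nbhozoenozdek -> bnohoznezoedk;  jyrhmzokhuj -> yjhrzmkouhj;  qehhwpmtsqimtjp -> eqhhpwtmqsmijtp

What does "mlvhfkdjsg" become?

lmhvkfjdgs

The rule is to swap each adjacent pair of characters (1↔2, 3↔4, ...).
Applying that to "mlvhfkdjsg" gives "lmhvkfjdgs".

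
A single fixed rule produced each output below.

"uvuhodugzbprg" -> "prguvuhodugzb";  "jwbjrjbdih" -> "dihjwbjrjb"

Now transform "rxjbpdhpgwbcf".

bcfrxjbpdhpgw

Rule — move the last 3 characters to the front (rotate right by 3).
"rxjbpdhpgwbcf" → "bcfrxjbpdhpgw".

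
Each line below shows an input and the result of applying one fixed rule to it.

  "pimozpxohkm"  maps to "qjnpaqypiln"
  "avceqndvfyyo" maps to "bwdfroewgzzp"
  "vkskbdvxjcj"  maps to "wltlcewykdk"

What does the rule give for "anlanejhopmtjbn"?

The rule is to shift every letter 1 place forward in the alphabet (wrapping around).
"anlanejhopmtjbn" → "bombofkipqnukco".

bombofkipqnukco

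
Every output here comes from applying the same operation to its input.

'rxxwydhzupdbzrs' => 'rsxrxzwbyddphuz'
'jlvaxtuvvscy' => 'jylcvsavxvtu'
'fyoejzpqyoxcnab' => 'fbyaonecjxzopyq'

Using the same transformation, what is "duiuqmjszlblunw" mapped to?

dwuniuulqbmljzs

Each output is the input with this applied: take characters alternately from the front and the back (1st, last, 2nd, 2nd-last, ...).
For "duiuqmjszlblunw" the result is "dwuniuulqbmljzs".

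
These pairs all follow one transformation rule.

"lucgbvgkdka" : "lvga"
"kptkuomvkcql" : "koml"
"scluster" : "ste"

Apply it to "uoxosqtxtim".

What's happening: swap each adjacent pair of characters (1↔2, 3↔4, ...), then keep one character in every 3, starting at position 2 (positions 2nd, 5th, 8th, ...).
Applying both steps to "uoxosqtxtim": "ouoxqsxtitm", then "uqtm".

uqtm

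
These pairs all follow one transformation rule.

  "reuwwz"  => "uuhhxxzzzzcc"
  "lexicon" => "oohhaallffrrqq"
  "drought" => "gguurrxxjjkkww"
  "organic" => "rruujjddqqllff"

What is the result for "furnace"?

iixxuuqqddffhh

The rule is to double every character, then shift every letter 3 places forward in the alphabet (wrapping around).
On "furnace": the first step gives "ffuurrnnaaccee", and the second then gives "iixxuuqqddffhh".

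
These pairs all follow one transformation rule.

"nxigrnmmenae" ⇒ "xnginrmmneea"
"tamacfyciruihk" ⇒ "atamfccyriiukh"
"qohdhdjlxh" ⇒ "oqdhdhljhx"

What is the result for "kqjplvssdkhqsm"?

qkpjvlsskdqhms

Each output is the input with this applied: swap each adjacent pair of characters (1↔2, 3↔4, ...).
So "kqjplvssdkhqsm" becomes "qkpjvlsskdqhms".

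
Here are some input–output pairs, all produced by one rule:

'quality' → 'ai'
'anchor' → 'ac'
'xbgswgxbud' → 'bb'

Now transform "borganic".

ab

Each output is the input with this applied: sort the characters into alphabetical order, then keep only the first 2 characters.
"borganic" → "abcginor" → "ab".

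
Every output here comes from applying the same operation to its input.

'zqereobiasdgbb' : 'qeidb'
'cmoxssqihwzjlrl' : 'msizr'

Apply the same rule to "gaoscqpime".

What's happening: keep one character in every 3, starting at position 2 (positions 2nd, 5th, 8th, ...).
On "gaoscqpime" that produces "aci".

aci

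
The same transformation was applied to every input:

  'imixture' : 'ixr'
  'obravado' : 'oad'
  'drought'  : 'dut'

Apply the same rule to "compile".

The transformation: keep one character in every 3, starting at position 1 (positions 1st, 4th, 7th, ...).
For "compile" the result is "cpe".

cpe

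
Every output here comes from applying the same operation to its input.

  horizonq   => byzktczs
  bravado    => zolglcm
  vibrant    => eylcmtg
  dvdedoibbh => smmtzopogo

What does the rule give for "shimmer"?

cpxxtsd

In each case the input is transformed by: shift every letter 11 places forward in the alphabet (wrapping around), then reverse the string.
On "shimmer": the first step gives "dstxxpc", and the second then gives "cpxxtsd".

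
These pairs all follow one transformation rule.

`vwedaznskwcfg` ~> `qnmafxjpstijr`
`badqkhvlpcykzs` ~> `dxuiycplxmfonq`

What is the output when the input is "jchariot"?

nevbgwpu

Rule — move the first 3 characters to the end (rotate left by 3), then shift every letter 13 places forward in the alphabet (wrapping around) — i.e. ROT13.
For "jchariot", step one produces "ariotjch"; step two turns that into "nevbgwpu".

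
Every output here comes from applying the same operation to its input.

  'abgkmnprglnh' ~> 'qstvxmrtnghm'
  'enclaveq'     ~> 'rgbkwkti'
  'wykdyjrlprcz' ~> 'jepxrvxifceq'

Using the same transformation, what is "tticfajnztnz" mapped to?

ilgptfztfzzo

Looking at the pairs, the operation is to shift every letter 6 places forward in the alphabet (wrapping around), then move the first 3 characters to the end (rotate left by 3).
For "tticfajnztnz", step one produces "zzoilgptfztf"; step two turns that into "ilgptfztfzzo".
(Check on "wykdyjrlprcz": → "ceqjepxrvxif" → "jepxrvxifceq" ✓)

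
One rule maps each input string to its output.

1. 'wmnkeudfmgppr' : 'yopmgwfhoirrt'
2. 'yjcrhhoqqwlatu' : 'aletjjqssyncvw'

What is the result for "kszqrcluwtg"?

mubstenwyvi

Looking at the pairs, the operation is to shift every letter 2 places forward in the alphabet (wrapping around).
On "kszqrcluwtg" that produces "mubstenwyvi".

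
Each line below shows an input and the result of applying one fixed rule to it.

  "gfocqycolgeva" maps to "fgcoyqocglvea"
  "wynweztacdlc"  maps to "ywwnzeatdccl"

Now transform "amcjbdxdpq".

The pattern: swap each adjacent pair of characters (1↔2, 3↔4, ...).
Applying that to "amcjbdxdpq" gives "majcdbdxqp".

majcdbdxqp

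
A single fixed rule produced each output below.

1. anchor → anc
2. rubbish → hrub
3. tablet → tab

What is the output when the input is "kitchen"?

nkit

The rule is to move the first 3 characters to the end (rotate left by 3), then delete the first 3 characters.
For "kitchen", step one produces "chenkit"; step two turns that into "nkit".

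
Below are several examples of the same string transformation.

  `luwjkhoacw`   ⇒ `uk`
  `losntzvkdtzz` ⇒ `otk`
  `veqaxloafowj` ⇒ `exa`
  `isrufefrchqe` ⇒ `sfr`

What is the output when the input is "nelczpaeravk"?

What's happening: delete the last 3 characters, then keep one character in every 3, starting at position 2 (positions 2nd, 5th, 8th, ...).
On "nelczpaeravk" that produces "eze".
(Check on "isrufefrchqe": → "isrufefrc" → "sfr" ✓)

eze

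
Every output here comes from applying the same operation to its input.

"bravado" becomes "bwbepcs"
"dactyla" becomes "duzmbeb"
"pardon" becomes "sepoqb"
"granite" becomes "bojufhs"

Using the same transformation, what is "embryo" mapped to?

cszpfn

What's happening: move the first 2 characters to the end (rotate left by 2), then shift every letter 1 place forward in the alphabet (wrapping around).
Working it through for "embryo": intermediate "bryoem", final "cszpfn".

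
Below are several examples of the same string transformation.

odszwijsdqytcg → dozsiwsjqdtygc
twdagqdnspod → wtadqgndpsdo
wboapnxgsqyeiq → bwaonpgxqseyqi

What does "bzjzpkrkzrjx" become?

What's happening: swap each adjacent pair of characters (1↔2, 3↔4, ...).
On "bzjzpkrkzrjx" that produces "zbzjkpkrrzxj".

zbzjkpkrrzxj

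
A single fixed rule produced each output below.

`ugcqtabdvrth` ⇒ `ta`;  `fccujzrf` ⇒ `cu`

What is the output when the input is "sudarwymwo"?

The transformation: swap the front and back halves of the string, then keep only the last 2 characters.
On "sudarwymwo" that produces "ar".

ar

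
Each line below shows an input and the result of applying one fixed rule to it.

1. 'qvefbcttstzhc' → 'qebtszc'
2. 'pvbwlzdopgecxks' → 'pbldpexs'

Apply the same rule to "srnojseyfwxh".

The rule is to keep every other character starting from the first (positions 1st, 3rd, 5th, ...).
For "srnojseyfwxh" the result is "snjefx".

snjefx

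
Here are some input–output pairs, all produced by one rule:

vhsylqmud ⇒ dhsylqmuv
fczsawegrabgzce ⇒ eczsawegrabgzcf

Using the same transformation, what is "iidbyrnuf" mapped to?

fidbyrnui

What's happening: swap the first and last characters.
On "iidbyrnuf" that produces "fidbyrnui".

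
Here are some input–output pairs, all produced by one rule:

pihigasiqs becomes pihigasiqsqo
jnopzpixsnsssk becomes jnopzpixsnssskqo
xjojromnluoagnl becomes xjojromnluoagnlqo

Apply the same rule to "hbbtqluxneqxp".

hbbtqluxneqxpqo

The transformation: append "qo".
So "hbbtqluxneqxp" becomes "hbbtqluxneqxpqo".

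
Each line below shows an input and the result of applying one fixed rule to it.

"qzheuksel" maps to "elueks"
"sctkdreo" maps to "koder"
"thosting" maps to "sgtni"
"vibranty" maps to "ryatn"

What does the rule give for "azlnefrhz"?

nzehfr

The transformation: delete the first 3 characters, then take characters alternately from the front and the back (1st, last, 2nd, 2nd-last, ...).
"azlnefrhz" → "nefrhz" → "nzehfr".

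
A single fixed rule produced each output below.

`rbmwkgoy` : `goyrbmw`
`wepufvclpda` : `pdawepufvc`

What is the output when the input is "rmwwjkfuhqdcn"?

dcnrmwwjkfuh

Each output is the input with this applied: move the last 3 characters to the front (rotate right by 3), then delete the last character.
"rmwwjkfuhqdcn" → "dcnrmwwjkfuh".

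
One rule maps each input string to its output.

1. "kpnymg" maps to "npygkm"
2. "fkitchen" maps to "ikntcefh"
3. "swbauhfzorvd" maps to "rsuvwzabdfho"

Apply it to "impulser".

Looking at the pairs, the operation is to sort the characters into alphabetical order, then swap the front and back halves of the string.
On "impulser": the first step gives "eilmprsu", and the second then gives "prsueilm".

prsueilm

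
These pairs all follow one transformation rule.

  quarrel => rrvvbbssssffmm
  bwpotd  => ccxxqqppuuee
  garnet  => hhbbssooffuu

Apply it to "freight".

ggssffjjhhiiuu

Each output is the input with this applied: shift every letter 1 place forward in the alphabet (wrapping around), then double every character.
Working it through for "freight": intermediate "gsfjhiu", final "ggssffjjhhiiuu".
(Check on "quarrel": → "rvbssfm" → "rrvvbbssssffmm" ✓)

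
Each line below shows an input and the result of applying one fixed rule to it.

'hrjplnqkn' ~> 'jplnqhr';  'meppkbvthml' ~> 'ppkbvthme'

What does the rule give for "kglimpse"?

Looking at the pairs, the operation is to delete the last 2 characters, then move the first 2 characters to the end (rotate left by 2).
On "kglimpse": the first step gives "kglimp", and the second then gives "limpkg".

limpkg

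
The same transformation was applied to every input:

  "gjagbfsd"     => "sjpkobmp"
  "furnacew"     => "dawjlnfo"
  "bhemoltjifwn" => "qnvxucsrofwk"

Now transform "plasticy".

ujbcrlhy

Looking at the pairs, the operation is to shift every letter 9 places forward in the alphabet (wrapping around), then move the first character to the end.
"plasticy" → "yujbcrlh" → "ujbcrlhy".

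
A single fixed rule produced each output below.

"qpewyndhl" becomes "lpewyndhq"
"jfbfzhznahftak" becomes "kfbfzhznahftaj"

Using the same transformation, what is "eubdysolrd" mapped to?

The rule is to swap the first and last characters.
For "eubdysolrd" the result is "dubdysolre".

dubdysolre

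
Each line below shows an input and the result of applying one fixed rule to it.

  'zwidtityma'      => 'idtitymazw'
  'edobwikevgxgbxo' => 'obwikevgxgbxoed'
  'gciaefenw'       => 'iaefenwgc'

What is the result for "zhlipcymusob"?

lipcymusobzh

Looking at the pairs, the operation is to move the first 2 characters to the end (rotate left by 2).
"zhlipcymusob" → "lipcymusobzh".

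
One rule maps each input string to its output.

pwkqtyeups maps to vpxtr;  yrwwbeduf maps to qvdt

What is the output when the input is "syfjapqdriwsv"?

What's happening: keep every other character starting from the second (positions 2nd, 4th, 6th, ...), then shift every letter 1 place backward in the alphabet (wrapping around).
"syfjapqdriwsv" → "yjpdis" → "xiochr".

xiochr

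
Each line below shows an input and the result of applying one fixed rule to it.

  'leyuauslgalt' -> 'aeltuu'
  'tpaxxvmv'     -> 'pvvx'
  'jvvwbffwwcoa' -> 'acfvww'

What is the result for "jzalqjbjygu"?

The pattern: keep every other character starting from the second (positions 2nd, 4th, 6th, ...), then sort the characters into alphabetical order.
Applying both steps to "jzalqjbjygu": "zljjg", then "gjjlz".

gjjlz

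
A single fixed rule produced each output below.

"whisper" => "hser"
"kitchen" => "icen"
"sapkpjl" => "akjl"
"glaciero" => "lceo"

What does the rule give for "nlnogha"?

loha

The rule is to swap each adjacent pair of characters (1↔2, 3↔4, ...), then keep every other character starting from the first (positions 1st, 3rd, 5th, ...).
For "nlnogha", step one produces "lnonhga"; step two turns that into "loha".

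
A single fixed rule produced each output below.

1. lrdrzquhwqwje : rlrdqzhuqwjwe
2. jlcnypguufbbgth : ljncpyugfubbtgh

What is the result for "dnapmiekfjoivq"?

ndpaimkejfioqv

The pattern: swap each adjacent pair of characters (1↔2, 3↔4, ...).
Applying that to "dnapmiekfjoivq" gives "ndpaimkejfioqv".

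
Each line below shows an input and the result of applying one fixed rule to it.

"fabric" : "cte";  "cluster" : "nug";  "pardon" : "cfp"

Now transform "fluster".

Rule — keep every other character starting from the second (positions 2nd, 4th, 6th, ...), then shift every letter 2 places forward in the alphabet (wrapping around).
Starting from "fluster": after the first operation, "lse"; after the second, "nug".

nug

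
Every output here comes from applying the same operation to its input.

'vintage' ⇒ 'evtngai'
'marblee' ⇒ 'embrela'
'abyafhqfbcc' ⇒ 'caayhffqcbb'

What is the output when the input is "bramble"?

Rule — swap each adjacent pair of characters (1↔2, 3↔4, ...), then swap the first and last characters.
Working it through for "bramble": intermediate "rbmalbe", final "ebmalbr".

ebmalbr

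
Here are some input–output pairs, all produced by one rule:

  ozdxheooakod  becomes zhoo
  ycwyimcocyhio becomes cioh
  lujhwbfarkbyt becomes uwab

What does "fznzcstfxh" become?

What's happening: keep one character in every 3, starting at position 2 (positions 2nd, 5th, 8th, ...).
So "fznzcstfxh" becomes "zcf".

zcf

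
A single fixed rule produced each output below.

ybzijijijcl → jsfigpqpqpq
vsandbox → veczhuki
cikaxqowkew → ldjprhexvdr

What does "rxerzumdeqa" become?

xhyelygbtkl

In each case the input is transformed by: move the last 2 characters to the front (rotate right by 2), then shift every letter 7 places forward in the alphabet (wrapping around).
Applying both steps to "rxerzumdeqa": "qarxerzumde", then "xhyelygbtkl".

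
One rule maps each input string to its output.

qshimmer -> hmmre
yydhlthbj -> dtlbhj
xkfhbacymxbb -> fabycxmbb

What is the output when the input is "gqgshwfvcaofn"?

gwhvfacfon

Rule — swap each adjacent pair of characters (1↔2, 3↔4, ...), then delete the first 3 characters.
On "gqgshwfvcaofn": the first step gives "qgsgwhvfacfon", and the second then gives "gwhvfacfon".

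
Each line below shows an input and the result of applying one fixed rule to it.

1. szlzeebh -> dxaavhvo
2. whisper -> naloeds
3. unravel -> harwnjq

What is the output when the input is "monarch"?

In each case the input is transformed by: shift every letter 4 places backward in the alphabet (wrapping around), then reverse the string.
On "monarch": the first step gives "ikjwnyd", and the second then gives "dynwjki".
(Check on "unravel": → "qjnwrah" → "harwnjq" ✓)

dynwjki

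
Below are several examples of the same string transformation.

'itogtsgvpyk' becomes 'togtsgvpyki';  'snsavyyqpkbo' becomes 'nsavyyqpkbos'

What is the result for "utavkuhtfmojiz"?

What's happening: move the first character to the end.
Doing the same to "utavkuhtfmojiz": "tavkuhtfmojizu".

tavkuhtfmojizu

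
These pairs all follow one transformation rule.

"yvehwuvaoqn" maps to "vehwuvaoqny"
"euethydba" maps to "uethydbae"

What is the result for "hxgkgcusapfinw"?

xgkgcusapfinwh

The pattern: move the first character to the end.
So "hxgkgcusapfinw" becomes "xgkgcusapfinwh".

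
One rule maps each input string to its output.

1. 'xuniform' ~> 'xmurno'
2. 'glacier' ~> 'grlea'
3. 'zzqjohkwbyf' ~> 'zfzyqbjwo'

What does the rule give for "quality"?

qyuta

What's happening: take characters alternately from the front and the back (1st, last, 2nd, 2nd-last, ...), then delete the last 2 characters.
"quality" → "qyutail" → "qyuta".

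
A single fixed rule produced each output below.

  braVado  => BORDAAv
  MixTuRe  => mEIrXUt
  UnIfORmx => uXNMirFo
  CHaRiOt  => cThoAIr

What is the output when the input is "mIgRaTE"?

What's happening: take characters alternately from the front and the back (1st, last, 2nd, 2nd-last, ...), then flip the case of every letter.
"mIgRaTE" → "mEITgaR" → "MeitGAr".

MeitGAr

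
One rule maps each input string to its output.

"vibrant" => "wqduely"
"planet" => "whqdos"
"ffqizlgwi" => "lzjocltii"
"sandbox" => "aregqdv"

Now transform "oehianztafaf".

Each output is the input with this applied: shift every letter 3 places forward in the alphabet (wrapping around), then reverse the string.
"oehianztafaf" → "rhkldqcwdidi" → "ididwcqdlkhr".

ididwcqdlkhr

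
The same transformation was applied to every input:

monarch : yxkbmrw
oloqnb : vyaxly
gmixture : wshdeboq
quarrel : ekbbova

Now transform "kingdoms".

sxqnywcu

The pattern: move the first character to the end, then shift every letter 10 places forward in the alphabet (wrapping around).
Applying that to "kingdoms" gives "sxqnywcu".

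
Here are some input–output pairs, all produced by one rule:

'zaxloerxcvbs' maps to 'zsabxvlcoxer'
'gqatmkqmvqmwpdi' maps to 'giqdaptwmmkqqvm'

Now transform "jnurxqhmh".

What's happening: take characters alternately from the front and the back (1st, last, 2nd, 2nd-last, ...).
Applying that to "jnurxqhmh" gives "jhnmuhrqx".

jhnmuhrqx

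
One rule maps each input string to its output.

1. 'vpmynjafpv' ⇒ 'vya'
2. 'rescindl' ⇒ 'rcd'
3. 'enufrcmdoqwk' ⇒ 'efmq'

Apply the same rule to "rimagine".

ran

Looking at the pairs, the operation is to move the last character to the front, then keep one character in every 3, starting at position 2 (positions 2nd, 5th, 8th, ...).
Applying that to "rimagine" gives "ran".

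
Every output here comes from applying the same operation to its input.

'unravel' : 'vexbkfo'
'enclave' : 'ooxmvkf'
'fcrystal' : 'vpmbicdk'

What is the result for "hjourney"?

irtyebxo

The transformation: move the last character to the front, then shift every letter 10 places forward in the alphabet (wrapping around).
Applying both steps to "hjourney": "yhjourne", then "irtyebxo".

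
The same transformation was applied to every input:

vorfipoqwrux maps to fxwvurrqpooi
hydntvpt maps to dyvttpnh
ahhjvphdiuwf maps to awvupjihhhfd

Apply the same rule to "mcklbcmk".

bmmlkkcc

Each output is the input with this applied: sort the characters into reverse alphabetical order, then move the last character to the front.
For "mcklbcmk", step one produces "mmlkkccb"; step two turns that into "bmmlkkcc".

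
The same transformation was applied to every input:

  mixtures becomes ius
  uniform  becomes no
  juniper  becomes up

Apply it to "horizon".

oz

Rule — keep one character in every 3, starting at position 2 (positions 2nd, 5th, 8th, ...).
For "horizon" the result is "oz".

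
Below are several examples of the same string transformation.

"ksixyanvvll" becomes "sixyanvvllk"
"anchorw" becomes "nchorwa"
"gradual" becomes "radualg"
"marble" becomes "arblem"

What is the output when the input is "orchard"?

rchardo

The rule is to move the first character to the end.
So "orchard" becomes "rchardo".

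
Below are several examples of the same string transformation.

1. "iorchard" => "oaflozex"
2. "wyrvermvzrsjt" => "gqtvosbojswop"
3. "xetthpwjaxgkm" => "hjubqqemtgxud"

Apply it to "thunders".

What's happening: shift every letter 3 places backward in the alphabet (wrapping around), then move the last 2 characters to the front (rotate right by 2).
Starting from "thunders": after the first operation, "qerkabop"; after the second, "opqerkab".

opqerkab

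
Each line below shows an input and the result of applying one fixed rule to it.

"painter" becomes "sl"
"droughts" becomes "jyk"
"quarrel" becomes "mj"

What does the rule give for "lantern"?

Rule — shift every letter 8 places backward in the alphabet (wrapping around), then keep one character in every 3, starting at position 2 (positions 2nd, 5th, 8th, ...).
Applying both steps to "lantern": "dsflwjf", then "sw".

sw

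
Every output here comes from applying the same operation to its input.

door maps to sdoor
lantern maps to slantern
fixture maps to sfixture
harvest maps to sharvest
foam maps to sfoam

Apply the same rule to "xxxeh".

sxxxeh

In each case the input is transformed by: prepend "s".
"xxxeh" → "sxxxeh".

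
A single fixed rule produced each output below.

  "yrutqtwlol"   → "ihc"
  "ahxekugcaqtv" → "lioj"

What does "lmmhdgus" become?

au

Looking at the pairs, the operation is to keep one character in every 3, starting at position 3 (positions 3rd, 6th, 9th, ...), then shift every letter 12 places backward in the alphabet (wrapping around).
On "lmmhdgus": the first step gives "mg", and the second then gives "au".
(Check on "ahxekugcaqtv": → "xuav" → "lioj" ✓)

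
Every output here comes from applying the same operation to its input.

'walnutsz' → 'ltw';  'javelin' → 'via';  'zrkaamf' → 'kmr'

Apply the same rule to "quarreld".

The transformation: move the first 2 characters to the end (rotate left by 2), then keep one character in every 3, starting at position 1 (positions 1st, 4th, 7th, ...).
For "quarreld", step one produces "arreldqu"; step two turns that into "aeq".

aeq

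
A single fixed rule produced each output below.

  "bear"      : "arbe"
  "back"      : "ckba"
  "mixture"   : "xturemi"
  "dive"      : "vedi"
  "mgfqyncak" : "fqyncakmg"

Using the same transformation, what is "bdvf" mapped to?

The rule is to move the first 2 characters to the end (rotate left by 2).
So "bdvf" becomes "vfbd".

vfbd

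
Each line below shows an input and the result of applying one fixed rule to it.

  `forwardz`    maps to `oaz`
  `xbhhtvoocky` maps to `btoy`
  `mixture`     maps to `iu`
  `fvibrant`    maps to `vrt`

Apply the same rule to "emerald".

ma

The pattern: keep one character in every 3, starting at position 2 (positions 2nd, 5th, 8th, ...).
Applying that to "emerald" gives "ma".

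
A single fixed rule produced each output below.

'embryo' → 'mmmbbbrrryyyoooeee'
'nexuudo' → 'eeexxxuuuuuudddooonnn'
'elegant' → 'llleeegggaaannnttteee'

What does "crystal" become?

The transformation: repeat every character 3 times, then move the first 3 characters to the end (rotate left by 3).
For "crystal" the result is "rrryyyssstttaaalllccc".

rrryyyssstttaaalllccc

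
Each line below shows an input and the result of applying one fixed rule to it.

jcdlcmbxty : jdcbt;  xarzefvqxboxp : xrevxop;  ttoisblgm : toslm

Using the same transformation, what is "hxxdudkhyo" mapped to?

In each case the input is transformed by: keep every other character starting from the first (positions 1st, 3rd, 5th, ...).
Applying that to "hxxdudkhyo" gives "hxuky".

hxuky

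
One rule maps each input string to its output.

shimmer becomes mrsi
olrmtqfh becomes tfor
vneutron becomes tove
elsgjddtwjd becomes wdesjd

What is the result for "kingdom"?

Each output is the input with this applied: keep every other character starting from the first (positions 1st, 3rd, 5th, ...), then move the last 2 characters to the front (rotate right by 2).
"kingdom" → "kndm" → "dmkn".

dmkn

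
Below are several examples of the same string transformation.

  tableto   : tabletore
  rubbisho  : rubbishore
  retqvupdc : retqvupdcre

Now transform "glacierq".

Looking at the pairs, the operation is to append "re".
So "glacierq" becomes "glacierqre".

glacierqre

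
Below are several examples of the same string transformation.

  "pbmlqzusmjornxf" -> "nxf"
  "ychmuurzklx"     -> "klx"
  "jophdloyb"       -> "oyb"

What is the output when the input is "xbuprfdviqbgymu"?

ymu

The rule is to keep only the last 3 characters.
So "xbuprfdviqbgymu" becomes "ymu".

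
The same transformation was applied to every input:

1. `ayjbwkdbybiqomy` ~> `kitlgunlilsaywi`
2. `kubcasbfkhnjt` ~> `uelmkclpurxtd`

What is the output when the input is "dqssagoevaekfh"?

Rule — shift every letter 10 places forward in the alphabet (wrapping around).
So "dqssagoevaekfh" becomes "nacckqyofkoupr".

nacckqyofkoupr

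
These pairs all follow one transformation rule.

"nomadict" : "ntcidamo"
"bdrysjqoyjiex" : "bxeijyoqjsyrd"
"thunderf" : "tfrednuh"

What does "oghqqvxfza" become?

oazfxvqqhg

The pattern: move the first character to the end, then reverse the string.
For "oghqqvxfza" the result is "oazfxvqqhg".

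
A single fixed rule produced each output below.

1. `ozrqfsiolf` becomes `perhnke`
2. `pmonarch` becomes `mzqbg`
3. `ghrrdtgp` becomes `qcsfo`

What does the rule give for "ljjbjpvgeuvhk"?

Rule — shift every letter 1 place backward in the alphabet (wrapping around), then delete the first 3 characters.
For "ljjbjpvgeuvhk", step one produces "kiiaioufdtugj"; step two turns that into "aioufdtugj".
(Check on "pmonarch": → "olnmzqbg" → "mzqbg" ✓)

aioufdtugj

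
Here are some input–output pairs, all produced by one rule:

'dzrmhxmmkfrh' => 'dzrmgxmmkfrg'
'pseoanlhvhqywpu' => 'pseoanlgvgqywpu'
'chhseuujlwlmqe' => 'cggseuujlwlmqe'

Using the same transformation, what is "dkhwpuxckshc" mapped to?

Looking at the pairs, the operation is to replace every "h" with "g".
So "dkhwpuxckshc" becomes "dkgwpuxcksgc".

dkgwpuxcksgc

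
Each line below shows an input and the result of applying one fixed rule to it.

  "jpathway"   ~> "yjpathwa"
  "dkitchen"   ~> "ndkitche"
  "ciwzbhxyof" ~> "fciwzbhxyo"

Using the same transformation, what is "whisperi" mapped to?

iwhisper

In each case the input is transformed by: move the last character to the front.
For "whisperi" the result is "iwhisper".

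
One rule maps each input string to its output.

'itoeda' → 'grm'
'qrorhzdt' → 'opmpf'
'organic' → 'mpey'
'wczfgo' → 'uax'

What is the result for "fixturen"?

What's happening: delete the last 3 characters, then shift every letter 2 places backward in the alphabet (wrapping around).
So "fixturen" becomes "dgvrs".

dgvrs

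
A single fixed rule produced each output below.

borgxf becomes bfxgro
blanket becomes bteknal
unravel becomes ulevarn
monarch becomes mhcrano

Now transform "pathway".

Each output is the input with this applied: move the first character to the end, then reverse the string.
Working it through for "pathway": intermediate "athwayp", final "pyawhta".

pyawhta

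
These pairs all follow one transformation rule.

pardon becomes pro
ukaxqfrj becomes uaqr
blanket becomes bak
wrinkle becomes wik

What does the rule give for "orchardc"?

Each output is the input with this applied: swap each adjacent pair of characters (1↔2, 3↔4, ...), then keep every other character starting from the second (positions 2nd, 4th, 6th, ...).
For "orchardc", step one produces "rohcracd"; step two turns that into "ocad".

ocad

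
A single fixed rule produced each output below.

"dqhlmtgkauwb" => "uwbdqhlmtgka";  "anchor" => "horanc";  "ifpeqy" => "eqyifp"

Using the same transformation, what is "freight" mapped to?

ghtfrei

Looking at the pairs, the operation is to move the last 3 characters to the front (rotate right by 3).
So "freight" becomes "ghtfrei".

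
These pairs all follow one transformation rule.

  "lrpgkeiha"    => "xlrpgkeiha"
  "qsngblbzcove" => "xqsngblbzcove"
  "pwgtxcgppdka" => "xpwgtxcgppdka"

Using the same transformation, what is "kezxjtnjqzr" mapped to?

xkezxjtnjqzr

Looking at the pairs, the operation is to prepend "x".
Doing the same to "kezxjtnjqzr": "xkezxjtnjqzr".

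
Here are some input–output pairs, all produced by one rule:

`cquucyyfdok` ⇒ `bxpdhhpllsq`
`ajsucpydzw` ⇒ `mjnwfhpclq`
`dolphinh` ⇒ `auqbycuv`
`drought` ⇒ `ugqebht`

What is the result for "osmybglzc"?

mpbfzloty

The pattern: shift every letter 13 places forward in the alphabet (wrapping around) — i.e. ROT13, then move the last 2 characters to the front (rotate right by 2).
Applying both steps to "osmybglzc": "bfzlotymp", then "mpbfzloty".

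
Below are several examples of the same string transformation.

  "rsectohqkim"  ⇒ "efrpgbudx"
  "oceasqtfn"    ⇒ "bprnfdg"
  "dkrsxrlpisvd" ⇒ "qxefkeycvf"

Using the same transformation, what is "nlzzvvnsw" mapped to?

aymmiia

The pattern: shift every letter 13 places forward in the alphabet (wrapping around) — i.e. ROT13, then delete the last 2 characters.
On "nlzzvvnsw": the first step gives "aymmiiafj", and the second then gives "aymmiia".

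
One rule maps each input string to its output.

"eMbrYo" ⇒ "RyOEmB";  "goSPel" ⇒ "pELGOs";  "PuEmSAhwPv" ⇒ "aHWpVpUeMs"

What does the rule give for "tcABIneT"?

iNEtTCab

In each case the input is transformed by: swap the front and back halves of the string, then flip the case of every letter.
Working it through for "tcABIneT": intermediate "IneTtcAB", final "iNEtTCab".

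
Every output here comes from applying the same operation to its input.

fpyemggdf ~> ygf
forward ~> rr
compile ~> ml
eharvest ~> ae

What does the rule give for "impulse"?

Each output is the input with this applied: keep one character in every 3, starting at position 3 (positions 3rd, 6th, 9th, ...).
On "impulse" that produces "ps".

ps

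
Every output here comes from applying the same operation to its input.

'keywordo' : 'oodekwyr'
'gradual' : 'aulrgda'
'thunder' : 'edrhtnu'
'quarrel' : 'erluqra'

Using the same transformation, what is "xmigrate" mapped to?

The rule is to swap each adjacent pair of characters (1↔2, 3↔4, ...), then move the last 3 characters to the front (rotate right by 3).
For "xmigrate", step one produces "mxgiaret"; step two turns that into "retmxgia".

retmxgia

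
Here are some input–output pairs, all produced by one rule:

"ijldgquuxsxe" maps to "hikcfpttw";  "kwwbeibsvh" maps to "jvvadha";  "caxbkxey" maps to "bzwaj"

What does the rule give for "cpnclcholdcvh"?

The rule is to shift every letter 1 place backward in the alphabet (wrapping around), then delete the last 3 characters.
"cpnclcholdcvh" → "bombkbgnkcbug" → "bombkbgnkc".
(Check on "caxbkxey": → "bzwajwdx" → "bzwaj" ✓)

bombkbgnkc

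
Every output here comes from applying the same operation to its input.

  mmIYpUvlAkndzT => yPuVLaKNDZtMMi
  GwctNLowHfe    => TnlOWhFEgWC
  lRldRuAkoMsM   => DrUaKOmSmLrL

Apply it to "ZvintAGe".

NTagEzVI

Each output is the input with this applied: flip the case of every letter, then move the first 3 characters to the end (rotate left by 3).
Applying both steps to "ZvintAGe": "zVINTagE", then "NTagEzVI".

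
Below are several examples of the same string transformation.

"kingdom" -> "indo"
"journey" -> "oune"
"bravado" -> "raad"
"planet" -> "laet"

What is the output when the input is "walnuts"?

The transformation: double every character, then keep one character in every 3, starting at position 3 (positions 3rd, 6th, 9th, ...).
Working it through for "walnuts": intermediate "wwaallnnuuttss", final "alut".
(Check on "planet": → "ppllaanneett" → "laet" ✓)

alut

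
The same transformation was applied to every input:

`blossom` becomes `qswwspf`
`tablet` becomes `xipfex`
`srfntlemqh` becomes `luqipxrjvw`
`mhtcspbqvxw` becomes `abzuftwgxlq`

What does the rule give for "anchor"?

Each output is the input with this applied: reverse the string, then shift every letter 4 places forward in the alphabet (wrapping around).
Applying both steps to "anchor": "rohcna", then "vslgre".

vslgre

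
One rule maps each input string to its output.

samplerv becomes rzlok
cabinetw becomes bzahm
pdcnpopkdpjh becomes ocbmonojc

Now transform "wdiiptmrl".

vchhos

Looking at the pairs, the operation is to delete the last 3 characters, then shift every letter 1 place backward in the alphabet (wrapping around).
On "wdiiptmrl": the first step gives "wdiipt", and the second then gives "vchhos".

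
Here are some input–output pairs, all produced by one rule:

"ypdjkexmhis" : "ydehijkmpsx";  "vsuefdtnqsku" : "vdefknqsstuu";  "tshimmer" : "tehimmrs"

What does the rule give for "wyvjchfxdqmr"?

ycdfhjmqrvwx

In each case the input is transformed by: sort the characters into alphabetical order, then move the last character to the front.
Starting from "wyvjchfxdqmr": after the first operation, "cdfhjmqrvwxy"; after the second, "ycdfhjmqrvwx".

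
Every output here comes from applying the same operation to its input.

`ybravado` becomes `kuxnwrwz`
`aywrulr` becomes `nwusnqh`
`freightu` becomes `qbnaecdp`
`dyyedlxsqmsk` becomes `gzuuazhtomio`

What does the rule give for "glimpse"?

acheilo

Each output is the input with this applied: shift every letter 4 places backward in the alphabet (wrapping around), then move the last character to the front.
"glimpse" → "cheiloa" → "acheilo".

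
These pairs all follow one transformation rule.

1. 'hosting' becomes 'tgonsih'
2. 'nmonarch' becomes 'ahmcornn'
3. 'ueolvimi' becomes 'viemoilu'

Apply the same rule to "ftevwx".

vxtwef

The rule is to take characters alternately from the front and the back (1st, last, 2nd, 2nd-last, ...), then swap the first and last characters.
Working it through for "ftevwx": intermediate "fxtwev", final "vxtwef".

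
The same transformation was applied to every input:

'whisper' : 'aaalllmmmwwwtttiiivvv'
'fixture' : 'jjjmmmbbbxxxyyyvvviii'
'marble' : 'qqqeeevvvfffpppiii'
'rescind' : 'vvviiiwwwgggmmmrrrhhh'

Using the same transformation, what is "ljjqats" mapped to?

What's happening: repeat every character 3 times, then shift every letter 4 places forward in the alphabet (wrapping around).
Starting from "ljjqats": after the first operation, "llljjjjjjqqqaaatttsss"; after the second, "pppnnnnnnuuueeexxxwww".

pppnnnnnnuuueeexxxwww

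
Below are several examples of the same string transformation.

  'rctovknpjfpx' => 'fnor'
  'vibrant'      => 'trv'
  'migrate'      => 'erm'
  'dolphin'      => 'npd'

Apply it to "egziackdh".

Rule — keep one character in every 3, starting at position 1 (positions 1st, 4th, 7th, ...), then reverse the string.
On "egziackdh": the first step gives "eik", and the second then gives "kie".

kie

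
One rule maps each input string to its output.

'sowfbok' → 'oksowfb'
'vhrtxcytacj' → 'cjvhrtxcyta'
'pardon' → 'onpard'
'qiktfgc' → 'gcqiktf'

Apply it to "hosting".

What's happening: move the last 2 characters to the front (rotate right by 2).
On "hosting" that produces "nghosti".

nghosti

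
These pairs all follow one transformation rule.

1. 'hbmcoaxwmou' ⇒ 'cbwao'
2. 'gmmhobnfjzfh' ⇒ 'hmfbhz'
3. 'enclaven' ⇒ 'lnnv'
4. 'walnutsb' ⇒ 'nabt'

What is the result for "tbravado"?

aboa

The pattern: keep every other character starting from the second (positions 2nd, 4th, 6th, ...), then swap each adjacent pair of characters (1↔2, 3↔4, ...).
On "tbravado" that produces "aboa".
(Check on "walnutsb": → "antb" → "nabt" ✓)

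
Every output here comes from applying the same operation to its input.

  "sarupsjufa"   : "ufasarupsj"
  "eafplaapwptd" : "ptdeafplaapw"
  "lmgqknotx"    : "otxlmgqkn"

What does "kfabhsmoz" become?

mozkfabhs

The transformation: move the last 3 characters to the front (rotate right by 3).
Applying that to "kfabhsmoz" gives "mozkfabhs".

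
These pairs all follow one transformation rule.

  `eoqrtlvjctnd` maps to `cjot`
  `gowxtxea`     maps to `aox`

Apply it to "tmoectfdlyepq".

The rule is to sort the characters into alphabetical order, then keep one character in every 3, starting at position 1 (positions 1st, 4th, 7th, ...).
For "tmoectfdlyepq", step one produces "cdeeflmopqtty"; step two turns that into "cemqy".

cemqy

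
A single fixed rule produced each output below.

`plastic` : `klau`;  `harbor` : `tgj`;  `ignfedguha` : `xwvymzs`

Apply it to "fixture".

lmjw

The pattern: delete the first 3 characters, then shift every letter 8 places backward in the alphabet (wrapping around).
"fixture" → "ture" → "lmjw".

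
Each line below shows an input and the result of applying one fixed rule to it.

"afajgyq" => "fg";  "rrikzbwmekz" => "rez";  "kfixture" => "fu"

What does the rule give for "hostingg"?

on

In each case the input is transformed by: take characters alternately from the front and the back (1st, last, 2nd, 2nd-last, ...), then keep one character in every 3, starting at position 3 (positions 3rd, 6th, 9th, ...).
Working it through for "hostingg": intermediate "hgogsnti", final "on".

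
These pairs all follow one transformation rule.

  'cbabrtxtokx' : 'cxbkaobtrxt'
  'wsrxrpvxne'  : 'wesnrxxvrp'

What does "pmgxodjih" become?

Rule — take characters alternately from the front and the back (1st, last, 2nd, 2nd-last, ...).
For "pmgxodjih" the result is "phmigjxdo".

phmigjxdo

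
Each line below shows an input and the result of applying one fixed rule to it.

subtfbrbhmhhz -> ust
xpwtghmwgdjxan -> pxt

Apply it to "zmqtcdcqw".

mzt

The pattern: swap each adjacent pair of characters (1↔2, 3↔4, ...), then keep only the first 3 characters.
For "zmqtcdcqw", step one produces "mztqdcqcw"; step two turns that into "mzt".
(Check on "xpwtghmwgdjxan": → "pxtwhgwmdgxjna" → "pxt" ✓)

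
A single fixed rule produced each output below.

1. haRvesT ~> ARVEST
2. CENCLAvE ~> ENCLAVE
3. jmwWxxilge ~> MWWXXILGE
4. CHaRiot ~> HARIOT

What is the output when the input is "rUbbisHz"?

The rule is to delete the first character, then convert every letter to uppercase.
Working it through for "rUbbisHz": intermediate "UbbisHz", final "UBBISHZ".

UBBISHZ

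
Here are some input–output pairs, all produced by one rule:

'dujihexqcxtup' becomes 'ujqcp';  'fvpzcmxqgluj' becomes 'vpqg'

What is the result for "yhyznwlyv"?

Rule — swap each adjacent pair of characters (1↔2, 3↔4, ...), then keep one character in every 3, starting at position 1 (positions 1st, 4th, 7th, ...).
Applying both steps to "yhyznwlyv": "hyzywnylv", then "hyy".

hyy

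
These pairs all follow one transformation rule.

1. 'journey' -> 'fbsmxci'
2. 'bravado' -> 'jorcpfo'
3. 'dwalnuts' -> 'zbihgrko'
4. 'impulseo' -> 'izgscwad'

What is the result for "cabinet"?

wbshqop

The transformation: shift every letter 12 places backward in the alphabet (wrapping around), then move the first 3 characters to the end (rotate left by 3).
Starting from "cabinet": after the first operation, "qopwbsh"; after the second, "wbshqop".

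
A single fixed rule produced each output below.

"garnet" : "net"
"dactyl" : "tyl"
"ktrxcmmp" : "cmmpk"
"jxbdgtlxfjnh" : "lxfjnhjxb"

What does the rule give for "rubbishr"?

ishrr

The rule is to swap the front and back halves of the string, then delete the last 3 characters.
Applying both steps to "rubbishr": "ishrrubb", then "ishrr".
(Check on "ktrxcmmp": → "cmmpktrx" → "cmmpk" ✓)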